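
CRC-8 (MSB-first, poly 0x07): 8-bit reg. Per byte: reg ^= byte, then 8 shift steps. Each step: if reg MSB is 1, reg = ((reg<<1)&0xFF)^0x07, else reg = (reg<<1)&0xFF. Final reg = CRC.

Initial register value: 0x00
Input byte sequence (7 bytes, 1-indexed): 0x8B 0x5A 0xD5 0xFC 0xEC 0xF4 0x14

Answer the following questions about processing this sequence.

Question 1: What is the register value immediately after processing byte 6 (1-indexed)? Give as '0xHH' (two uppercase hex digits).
Answer: 0x97

Derivation:
After byte 1 (0x8B): reg=0xB8
After byte 2 (0x5A): reg=0xA0
After byte 3 (0xD5): reg=0x4C
After byte 4 (0xFC): reg=0x19
After byte 5 (0xEC): reg=0xC5
After byte 6 (0xF4): reg=0x97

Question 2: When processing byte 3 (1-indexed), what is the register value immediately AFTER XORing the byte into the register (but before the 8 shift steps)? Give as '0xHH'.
Answer: 0x75

Derivation:
Register before byte 3: 0xA0
Byte 3: 0xD5
0xA0 XOR 0xD5 = 0x75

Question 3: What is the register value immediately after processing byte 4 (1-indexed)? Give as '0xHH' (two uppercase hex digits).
After byte 1 (0x8B): reg=0xB8
After byte 2 (0x5A): reg=0xA0
After byte 3 (0xD5): reg=0x4C
After byte 4 (0xFC): reg=0x19

Answer: 0x19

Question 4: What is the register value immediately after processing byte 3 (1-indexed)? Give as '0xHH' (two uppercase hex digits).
Answer: 0x4C

Derivation:
After byte 1 (0x8B): reg=0xB8
After byte 2 (0x5A): reg=0xA0
After byte 3 (0xD5): reg=0x4C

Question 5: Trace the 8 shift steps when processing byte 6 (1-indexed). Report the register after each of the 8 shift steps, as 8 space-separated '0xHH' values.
After byte 1 (0x8B): reg=0xB8
After byte 2 (0x5A): reg=0xA0
After byte 3 (0xD5): reg=0x4C
After byte 4 (0xFC): reg=0x19
After byte 5 (0xEC): reg=0xC5
Register before byte 6: 0xC5
After XOR with byte 0xF4: 0x31

Answer: 0x62 0xC4 0x8F 0x19 0x32 0x64 0xC8 0x97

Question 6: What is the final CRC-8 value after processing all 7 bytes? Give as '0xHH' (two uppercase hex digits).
After byte 1 (0x8B): reg=0xB8
After byte 2 (0x5A): reg=0xA0
After byte 3 (0xD5): reg=0x4C
After byte 4 (0xFC): reg=0x19
After byte 5 (0xEC): reg=0xC5
After byte 6 (0xF4): reg=0x97
After byte 7 (0x14): reg=0x80

Answer: 0x80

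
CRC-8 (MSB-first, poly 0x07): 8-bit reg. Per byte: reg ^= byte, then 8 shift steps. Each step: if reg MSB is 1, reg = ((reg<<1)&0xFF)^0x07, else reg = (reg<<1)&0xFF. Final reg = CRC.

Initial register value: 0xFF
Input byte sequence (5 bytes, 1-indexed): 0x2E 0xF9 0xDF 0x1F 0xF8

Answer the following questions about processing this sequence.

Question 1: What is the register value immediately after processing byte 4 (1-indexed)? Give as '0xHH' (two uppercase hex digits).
After byte 1 (0x2E): reg=0x39
After byte 2 (0xF9): reg=0x4E
After byte 3 (0xDF): reg=0xFE
After byte 4 (0x1F): reg=0xA9

Answer: 0xA9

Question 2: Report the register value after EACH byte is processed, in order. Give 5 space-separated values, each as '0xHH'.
0x39 0x4E 0xFE 0xA9 0xB0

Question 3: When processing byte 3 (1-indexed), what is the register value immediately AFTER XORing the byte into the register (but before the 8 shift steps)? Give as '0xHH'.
Answer: 0x91

Derivation:
Register before byte 3: 0x4E
Byte 3: 0xDF
0x4E XOR 0xDF = 0x91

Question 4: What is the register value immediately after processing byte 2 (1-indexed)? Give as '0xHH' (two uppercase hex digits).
Answer: 0x4E

Derivation:
After byte 1 (0x2E): reg=0x39
After byte 2 (0xF9): reg=0x4E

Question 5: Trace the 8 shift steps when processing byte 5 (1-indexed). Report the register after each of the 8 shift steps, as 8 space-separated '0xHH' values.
After byte 1 (0x2E): reg=0x39
After byte 2 (0xF9): reg=0x4E
After byte 3 (0xDF): reg=0xFE
After byte 4 (0x1F): reg=0xA9
Register before byte 5: 0xA9
After XOR with byte 0xF8: 0x51

Answer: 0xA2 0x43 0x86 0x0B 0x16 0x2C 0x58 0xB0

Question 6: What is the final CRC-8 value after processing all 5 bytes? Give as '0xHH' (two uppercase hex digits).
Answer: 0xB0

Derivation:
After byte 1 (0x2E): reg=0x39
After byte 2 (0xF9): reg=0x4E
After byte 3 (0xDF): reg=0xFE
After byte 4 (0x1F): reg=0xA9
After byte 5 (0xF8): reg=0xB0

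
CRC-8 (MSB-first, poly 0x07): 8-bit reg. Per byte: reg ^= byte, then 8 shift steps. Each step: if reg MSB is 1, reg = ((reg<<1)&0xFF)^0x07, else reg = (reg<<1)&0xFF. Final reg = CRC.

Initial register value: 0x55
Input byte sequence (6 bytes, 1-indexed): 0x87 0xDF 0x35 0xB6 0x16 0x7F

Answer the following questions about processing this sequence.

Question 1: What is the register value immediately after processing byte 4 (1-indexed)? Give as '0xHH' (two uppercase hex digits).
Answer: 0x3A

Derivation:
After byte 1 (0x87): reg=0x30
After byte 2 (0xDF): reg=0x83
After byte 3 (0x35): reg=0x0B
After byte 4 (0xB6): reg=0x3A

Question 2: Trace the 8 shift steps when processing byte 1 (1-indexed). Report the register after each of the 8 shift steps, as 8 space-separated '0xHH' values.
Answer: 0xA3 0x41 0x82 0x03 0x06 0x0C 0x18 0x30

Derivation:
Register before byte 1: 0x55
After XOR with byte 0x87: 0xD2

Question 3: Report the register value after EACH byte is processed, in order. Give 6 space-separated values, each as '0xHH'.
0x30 0x83 0x0B 0x3A 0xC4 0x28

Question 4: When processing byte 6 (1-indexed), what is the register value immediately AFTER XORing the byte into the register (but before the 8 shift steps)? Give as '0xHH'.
Answer: 0xBB

Derivation:
Register before byte 6: 0xC4
Byte 6: 0x7F
0xC4 XOR 0x7F = 0xBB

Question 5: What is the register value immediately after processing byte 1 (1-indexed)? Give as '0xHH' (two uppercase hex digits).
Answer: 0x30

Derivation:
After byte 1 (0x87): reg=0x30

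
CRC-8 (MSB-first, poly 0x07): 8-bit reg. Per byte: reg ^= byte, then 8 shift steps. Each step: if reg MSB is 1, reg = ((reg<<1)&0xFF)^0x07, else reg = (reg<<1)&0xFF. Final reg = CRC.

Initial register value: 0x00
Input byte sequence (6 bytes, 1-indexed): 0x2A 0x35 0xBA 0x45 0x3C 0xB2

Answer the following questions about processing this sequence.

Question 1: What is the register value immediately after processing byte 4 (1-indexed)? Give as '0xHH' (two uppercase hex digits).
After byte 1 (0x2A): reg=0xD6
After byte 2 (0x35): reg=0xA7
After byte 3 (0xBA): reg=0x53
After byte 4 (0x45): reg=0x62

Answer: 0x62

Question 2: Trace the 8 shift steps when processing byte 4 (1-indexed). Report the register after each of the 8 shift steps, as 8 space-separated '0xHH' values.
After byte 1 (0x2A): reg=0xD6
After byte 2 (0x35): reg=0xA7
After byte 3 (0xBA): reg=0x53
Register before byte 4: 0x53
After XOR with byte 0x45: 0x16

Answer: 0x2C 0x58 0xB0 0x67 0xCE 0x9B 0x31 0x62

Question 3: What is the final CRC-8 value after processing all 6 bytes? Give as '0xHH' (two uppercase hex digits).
After byte 1 (0x2A): reg=0xD6
After byte 2 (0x35): reg=0xA7
After byte 3 (0xBA): reg=0x53
After byte 4 (0x45): reg=0x62
After byte 5 (0x3C): reg=0x9D
After byte 6 (0xB2): reg=0xCD

Answer: 0xCD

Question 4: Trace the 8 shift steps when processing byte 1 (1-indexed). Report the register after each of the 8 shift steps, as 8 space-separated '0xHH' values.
Answer: 0x54 0xA8 0x57 0xAE 0x5B 0xB6 0x6B 0xD6

Derivation:
Register before byte 1: 0x00
After XOR with byte 0x2A: 0x2A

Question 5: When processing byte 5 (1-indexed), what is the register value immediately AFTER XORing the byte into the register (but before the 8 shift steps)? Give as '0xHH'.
Register before byte 5: 0x62
Byte 5: 0x3C
0x62 XOR 0x3C = 0x5E

Answer: 0x5E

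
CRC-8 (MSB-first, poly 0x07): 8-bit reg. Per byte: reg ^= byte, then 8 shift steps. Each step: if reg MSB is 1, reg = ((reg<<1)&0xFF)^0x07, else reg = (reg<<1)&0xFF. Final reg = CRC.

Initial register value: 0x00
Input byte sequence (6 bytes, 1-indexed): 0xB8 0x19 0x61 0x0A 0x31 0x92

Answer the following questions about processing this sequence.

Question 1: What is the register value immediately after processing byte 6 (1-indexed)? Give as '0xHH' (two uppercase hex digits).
Answer: 0x90

Derivation:
After byte 1 (0xB8): reg=0x21
After byte 2 (0x19): reg=0xA8
After byte 3 (0x61): reg=0x71
After byte 4 (0x0A): reg=0x66
After byte 5 (0x31): reg=0xA2
After byte 6 (0x92): reg=0x90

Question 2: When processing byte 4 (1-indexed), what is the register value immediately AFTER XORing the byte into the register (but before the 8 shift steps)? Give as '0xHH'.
Register before byte 4: 0x71
Byte 4: 0x0A
0x71 XOR 0x0A = 0x7B

Answer: 0x7B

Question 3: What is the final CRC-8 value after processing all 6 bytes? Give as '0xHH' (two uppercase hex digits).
After byte 1 (0xB8): reg=0x21
After byte 2 (0x19): reg=0xA8
After byte 3 (0x61): reg=0x71
After byte 4 (0x0A): reg=0x66
After byte 5 (0x31): reg=0xA2
After byte 6 (0x92): reg=0x90

Answer: 0x90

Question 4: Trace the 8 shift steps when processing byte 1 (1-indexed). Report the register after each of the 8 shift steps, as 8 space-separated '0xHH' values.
Answer: 0x77 0xEE 0xDB 0xB1 0x65 0xCA 0x93 0x21

Derivation:
Register before byte 1: 0x00
After XOR with byte 0xB8: 0xB8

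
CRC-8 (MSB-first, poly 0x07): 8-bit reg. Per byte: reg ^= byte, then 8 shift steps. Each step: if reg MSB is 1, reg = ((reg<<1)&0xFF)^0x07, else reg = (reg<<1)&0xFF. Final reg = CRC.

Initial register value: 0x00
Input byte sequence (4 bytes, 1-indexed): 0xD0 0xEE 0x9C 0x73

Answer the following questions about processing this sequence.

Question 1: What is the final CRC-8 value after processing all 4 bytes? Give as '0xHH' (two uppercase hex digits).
After byte 1 (0xD0): reg=0x3E
After byte 2 (0xEE): reg=0x3E
After byte 3 (0x9C): reg=0x67
After byte 4 (0x73): reg=0x6C

Answer: 0x6C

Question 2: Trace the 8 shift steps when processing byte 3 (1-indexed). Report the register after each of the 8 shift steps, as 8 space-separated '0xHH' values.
Answer: 0x43 0x86 0x0B 0x16 0x2C 0x58 0xB0 0x67

Derivation:
After byte 1 (0xD0): reg=0x3E
After byte 2 (0xEE): reg=0x3E
Register before byte 3: 0x3E
After XOR with byte 0x9C: 0xA2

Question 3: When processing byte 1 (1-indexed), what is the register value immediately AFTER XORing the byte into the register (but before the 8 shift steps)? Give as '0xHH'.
Register before byte 1: 0x00
Byte 1: 0xD0
0x00 XOR 0xD0 = 0xD0

Answer: 0xD0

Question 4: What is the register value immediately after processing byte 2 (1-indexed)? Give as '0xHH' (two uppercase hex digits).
After byte 1 (0xD0): reg=0x3E
After byte 2 (0xEE): reg=0x3E

Answer: 0x3E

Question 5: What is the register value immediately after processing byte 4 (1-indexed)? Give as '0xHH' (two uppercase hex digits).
Answer: 0x6C

Derivation:
After byte 1 (0xD0): reg=0x3E
After byte 2 (0xEE): reg=0x3E
After byte 3 (0x9C): reg=0x67
After byte 4 (0x73): reg=0x6C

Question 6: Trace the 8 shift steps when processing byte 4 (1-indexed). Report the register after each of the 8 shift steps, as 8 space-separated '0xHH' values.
After byte 1 (0xD0): reg=0x3E
After byte 2 (0xEE): reg=0x3E
After byte 3 (0x9C): reg=0x67
Register before byte 4: 0x67
After XOR with byte 0x73: 0x14

Answer: 0x28 0x50 0xA0 0x47 0x8E 0x1B 0x36 0x6C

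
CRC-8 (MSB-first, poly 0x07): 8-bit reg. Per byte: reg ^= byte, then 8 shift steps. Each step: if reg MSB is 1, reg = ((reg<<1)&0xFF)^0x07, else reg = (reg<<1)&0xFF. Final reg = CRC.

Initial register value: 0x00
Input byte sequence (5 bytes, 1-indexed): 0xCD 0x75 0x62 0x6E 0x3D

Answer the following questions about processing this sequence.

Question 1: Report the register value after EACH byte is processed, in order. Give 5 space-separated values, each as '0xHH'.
0x6D 0x48 0xD6 0x21 0x54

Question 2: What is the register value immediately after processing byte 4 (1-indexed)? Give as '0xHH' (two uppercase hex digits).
Answer: 0x21

Derivation:
After byte 1 (0xCD): reg=0x6D
After byte 2 (0x75): reg=0x48
After byte 3 (0x62): reg=0xD6
After byte 4 (0x6E): reg=0x21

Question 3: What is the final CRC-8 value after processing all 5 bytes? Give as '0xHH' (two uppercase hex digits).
Answer: 0x54

Derivation:
After byte 1 (0xCD): reg=0x6D
After byte 2 (0x75): reg=0x48
After byte 3 (0x62): reg=0xD6
After byte 4 (0x6E): reg=0x21
After byte 5 (0x3D): reg=0x54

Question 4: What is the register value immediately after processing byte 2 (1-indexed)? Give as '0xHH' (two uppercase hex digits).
After byte 1 (0xCD): reg=0x6D
After byte 2 (0x75): reg=0x48

Answer: 0x48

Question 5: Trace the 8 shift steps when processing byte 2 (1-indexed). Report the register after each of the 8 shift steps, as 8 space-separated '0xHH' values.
Answer: 0x30 0x60 0xC0 0x87 0x09 0x12 0x24 0x48

Derivation:
After byte 1 (0xCD): reg=0x6D
Register before byte 2: 0x6D
After XOR with byte 0x75: 0x18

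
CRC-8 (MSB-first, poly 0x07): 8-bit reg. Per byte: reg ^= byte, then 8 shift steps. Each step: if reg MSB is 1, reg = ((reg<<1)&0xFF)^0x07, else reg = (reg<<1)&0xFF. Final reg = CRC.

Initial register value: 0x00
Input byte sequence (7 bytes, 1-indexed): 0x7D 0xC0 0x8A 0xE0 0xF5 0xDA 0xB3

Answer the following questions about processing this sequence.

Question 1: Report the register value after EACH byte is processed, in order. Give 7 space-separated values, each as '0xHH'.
0x74 0x05 0xA4 0xDB 0xCA 0x70 0x47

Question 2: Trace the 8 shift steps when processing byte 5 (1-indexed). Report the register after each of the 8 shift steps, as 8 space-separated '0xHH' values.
After byte 1 (0x7D): reg=0x74
After byte 2 (0xC0): reg=0x05
After byte 3 (0x8A): reg=0xA4
After byte 4 (0xE0): reg=0xDB
Register before byte 5: 0xDB
After XOR with byte 0xF5: 0x2E

Answer: 0x5C 0xB8 0x77 0xEE 0xDB 0xB1 0x65 0xCA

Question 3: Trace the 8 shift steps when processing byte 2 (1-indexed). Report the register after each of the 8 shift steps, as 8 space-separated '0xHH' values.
After byte 1 (0x7D): reg=0x74
Register before byte 2: 0x74
After XOR with byte 0xC0: 0xB4

Answer: 0x6F 0xDE 0xBB 0x71 0xE2 0xC3 0x81 0x05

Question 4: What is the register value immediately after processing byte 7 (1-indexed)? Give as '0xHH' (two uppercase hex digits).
Answer: 0x47

Derivation:
After byte 1 (0x7D): reg=0x74
After byte 2 (0xC0): reg=0x05
After byte 3 (0x8A): reg=0xA4
After byte 4 (0xE0): reg=0xDB
After byte 5 (0xF5): reg=0xCA
After byte 6 (0xDA): reg=0x70
After byte 7 (0xB3): reg=0x47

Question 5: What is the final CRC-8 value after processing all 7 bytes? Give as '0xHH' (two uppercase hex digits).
After byte 1 (0x7D): reg=0x74
After byte 2 (0xC0): reg=0x05
After byte 3 (0x8A): reg=0xA4
After byte 4 (0xE0): reg=0xDB
After byte 5 (0xF5): reg=0xCA
After byte 6 (0xDA): reg=0x70
After byte 7 (0xB3): reg=0x47

Answer: 0x47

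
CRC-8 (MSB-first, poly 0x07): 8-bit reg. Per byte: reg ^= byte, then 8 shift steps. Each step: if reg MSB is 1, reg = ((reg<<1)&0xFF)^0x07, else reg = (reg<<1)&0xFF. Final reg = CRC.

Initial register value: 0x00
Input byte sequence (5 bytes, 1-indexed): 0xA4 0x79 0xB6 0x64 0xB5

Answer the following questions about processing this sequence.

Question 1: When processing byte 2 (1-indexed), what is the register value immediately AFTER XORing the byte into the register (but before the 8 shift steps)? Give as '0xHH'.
Register before byte 2: 0x75
Byte 2: 0x79
0x75 XOR 0x79 = 0x0C

Answer: 0x0C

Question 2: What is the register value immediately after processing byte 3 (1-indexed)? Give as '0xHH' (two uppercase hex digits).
After byte 1 (0xA4): reg=0x75
After byte 2 (0x79): reg=0x24
After byte 3 (0xB6): reg=0xF7

Answer: 0xF7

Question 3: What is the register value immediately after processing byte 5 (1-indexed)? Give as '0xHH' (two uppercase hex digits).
After byte 1 (0xA4): reg=0x75
After byte 2 (0x79): reg=0x24
After byte 3 (0xB6): reg=0xF7
After byte 4 (0x64): reg=0xF0
After byte 5 (0xB5): reg=0xDC

Answer: 0xDC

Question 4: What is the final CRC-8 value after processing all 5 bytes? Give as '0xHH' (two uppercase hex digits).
Answer: 0xDC

Derivation:
After byte 1 (0xA4): reg=0x75
After byte 2 (0x79): reg=0x24
After byte 3 (0xB6): reg=0xF7
After byte 4 (0x64): reg=0xF0
After byte 5 (0xB5): reg=0xDC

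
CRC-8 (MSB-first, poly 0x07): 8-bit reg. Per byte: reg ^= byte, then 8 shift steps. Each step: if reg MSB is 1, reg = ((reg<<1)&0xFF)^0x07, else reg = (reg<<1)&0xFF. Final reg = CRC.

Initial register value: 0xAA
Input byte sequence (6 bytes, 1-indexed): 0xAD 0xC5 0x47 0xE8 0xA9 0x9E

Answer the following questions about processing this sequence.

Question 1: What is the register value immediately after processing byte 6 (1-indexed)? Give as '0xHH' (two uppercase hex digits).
After byte 1 (0xAD): reg=0x15
After byte 2 (0xC5): reg=0x3E
After byte 3 (0x47): reg=0x68
After byte 4 (0xE8): reg=0x89
After byte 5 (0xA9): reg=0xE0
After byte 6 (0x9E): reg=0x7D

Answer: 0x7D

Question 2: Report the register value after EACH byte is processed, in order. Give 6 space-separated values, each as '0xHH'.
0x15 0x3E 0x68 0x89 0xE0 0x7D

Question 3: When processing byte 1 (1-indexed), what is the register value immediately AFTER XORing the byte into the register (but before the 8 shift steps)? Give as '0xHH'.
Register before byte 1: 0xAA
Byte 1: 0xAD
0xAA XOR 0xAD = 0x07

Answer: 0x07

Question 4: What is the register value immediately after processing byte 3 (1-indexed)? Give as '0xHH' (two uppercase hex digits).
After byte 1 (0xAD): reg=0x15
After byte 2 (0xC5): reg=0x3E
After byte 3 (0x47): reg=0x68

Answer: 0x68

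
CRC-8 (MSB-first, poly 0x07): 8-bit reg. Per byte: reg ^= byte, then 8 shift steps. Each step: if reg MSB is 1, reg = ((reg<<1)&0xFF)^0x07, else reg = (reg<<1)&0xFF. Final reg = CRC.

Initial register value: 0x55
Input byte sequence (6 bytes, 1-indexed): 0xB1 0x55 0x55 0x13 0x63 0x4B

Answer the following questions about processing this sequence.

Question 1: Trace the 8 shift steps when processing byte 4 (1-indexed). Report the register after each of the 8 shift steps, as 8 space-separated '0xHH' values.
After byte 1 (0xB1): reg=0xB2
After byte 2 (0x55): reg=0xBB
After byte 3 (0x55): reg=0x84
Register before byte 4: 0x84
After XOR with byte 0x13: 0x97

Answer: 0x29 0x52 0xA4 0x4F 0x9E 0x3B 0x76 0xEC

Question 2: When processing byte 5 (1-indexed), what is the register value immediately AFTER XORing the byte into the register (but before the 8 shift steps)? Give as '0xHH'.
Answer: 0x8F

Derivation:
Register before byte 5: 0xEC
Byte 5: 0x63
0xEC XOR 0x63 = 0x8F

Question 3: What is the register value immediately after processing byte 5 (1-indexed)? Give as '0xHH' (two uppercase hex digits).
After byte 1 (0xB1): reg=0xB2
After byte 2 (0x55): reg=0xBB
After byte 3 (0x55): reg=0x84
After byte 4 (0x13): reg=0xEC
After byte 5 (0x63): reg=0xA4

Answer: 0xA4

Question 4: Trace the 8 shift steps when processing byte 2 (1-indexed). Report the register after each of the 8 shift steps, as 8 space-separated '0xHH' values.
Answer: 0xC9 0x95 0x2D 0x5A 0xB4 0x6F 0xDE 0xBB

Derivation:
After byte 1 (0xB1): reg=0xB2
Register before byte 2: 0xB2
After XOR with byte 0x55: 0xE7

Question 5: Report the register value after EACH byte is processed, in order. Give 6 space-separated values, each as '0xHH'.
0xB2 0xBB 0x84 0xEC 0xA4 0x83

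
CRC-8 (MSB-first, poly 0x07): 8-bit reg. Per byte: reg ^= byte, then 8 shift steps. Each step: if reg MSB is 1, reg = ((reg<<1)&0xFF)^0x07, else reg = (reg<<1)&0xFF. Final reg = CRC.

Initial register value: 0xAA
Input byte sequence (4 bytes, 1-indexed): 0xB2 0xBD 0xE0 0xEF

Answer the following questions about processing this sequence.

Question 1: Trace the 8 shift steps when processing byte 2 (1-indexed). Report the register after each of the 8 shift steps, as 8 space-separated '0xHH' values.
After byte 1 (0xB2): reg=0x48
Register before byte 2: 0x48
After XOR with byte 0xBD: 0xF5

Answer: 0xED 0xDD 0xBD 0x7D 0xFA 0xF3 0xE1 0xC5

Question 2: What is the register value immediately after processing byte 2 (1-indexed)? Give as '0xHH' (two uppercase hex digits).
After byte 1 (0xB2): reg=0x48
After byte 2 (0xBD): reg=0xC5

Answer: 0xC5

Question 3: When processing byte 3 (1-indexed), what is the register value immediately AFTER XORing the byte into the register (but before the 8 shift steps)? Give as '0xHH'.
Answer: 0x25

Derivation:
Register before byte 3: 0xC5
Byte 3: 0xE0
0xC5 XOR 0xE0 = 0x25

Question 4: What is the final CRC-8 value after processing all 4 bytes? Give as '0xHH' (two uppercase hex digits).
Answer: 0x6C

Derivation:
After byte 1 (0xB2): reg=0x48
After byte 2 (0xBD): reg=0xC5
After byte 3 (0xE0): reg=0xFB
After byte 4 (0xEF): reg=0x6C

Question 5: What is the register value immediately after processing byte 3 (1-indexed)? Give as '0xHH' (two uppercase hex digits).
After byte 1 (0xB2): reg=0x48
After byte 2 (0xBD): reg=0xC5
After byte 3 (0xE0): reg=0xFB

Answer: 0xFB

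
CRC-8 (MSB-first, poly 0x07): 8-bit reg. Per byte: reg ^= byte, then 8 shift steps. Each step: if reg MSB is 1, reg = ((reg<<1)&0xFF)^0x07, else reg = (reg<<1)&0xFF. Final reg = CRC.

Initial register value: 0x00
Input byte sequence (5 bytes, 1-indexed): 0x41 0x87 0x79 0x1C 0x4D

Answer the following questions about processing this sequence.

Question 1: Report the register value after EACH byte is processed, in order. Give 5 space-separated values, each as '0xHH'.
0xC0 0xD2 0x58 0xDB 0xEB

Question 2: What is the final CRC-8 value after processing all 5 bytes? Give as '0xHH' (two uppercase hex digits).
After byte 1 (0x41): reg=0xC0
After byte 2 (0x87): reg=0xD2
After byte 3 (0x79): reg=0x58
After byte 4 (0x1C): reg=0xDB
After byte 5 (0x4D): reg=0xEB

Answer: 0xEB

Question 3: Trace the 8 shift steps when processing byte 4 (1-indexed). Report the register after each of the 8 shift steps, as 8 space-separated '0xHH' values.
After byte 1 (0x41): reg=0xC0
After byte 2 (0x87): reg=0xD2
After byte 3 (0x79): reg=0x58
Register before byte 4: 0x58
After XOR with byte 0x1C: 0x44

Answer: 0x88 0x17 0x2E 0x5C 0xB8 0x77 0xEE 0xDB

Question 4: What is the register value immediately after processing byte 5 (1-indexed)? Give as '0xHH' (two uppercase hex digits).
After byte 1 (0x41): reg=0xC0
After byte 2 (0x87): reg=0xD2
After byte 3 (0x79): reg=0x58
After byte 4 (0x1C): reg=0xDB
After byte 5 (0x4D): reg=0xEB

Answer: 0xEB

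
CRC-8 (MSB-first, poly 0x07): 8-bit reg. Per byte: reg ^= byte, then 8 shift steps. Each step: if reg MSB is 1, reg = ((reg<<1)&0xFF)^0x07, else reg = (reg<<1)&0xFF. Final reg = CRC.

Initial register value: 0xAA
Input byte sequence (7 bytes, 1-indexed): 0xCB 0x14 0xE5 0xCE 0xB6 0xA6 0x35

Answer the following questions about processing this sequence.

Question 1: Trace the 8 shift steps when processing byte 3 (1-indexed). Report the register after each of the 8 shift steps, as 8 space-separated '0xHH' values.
Answer: 0xD2 0xA3 0x41 0x82 0x03 0x06 0x0C 0x18

Derivation:
After byte 1 (0xCB): reg=0x20
After byte 2 (0x14): reg=0x8C
Register before byte 3: 0x8C
After XOR with byte 0xE5: 0x69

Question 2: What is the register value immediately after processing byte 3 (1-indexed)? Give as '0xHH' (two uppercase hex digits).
Answer: 0x18

Derivation:
After byte 1 (0xCB): reg=0x20
After byte 2 (0x14): reg=0x8C
After byte 3 (0xE5): reg=0x18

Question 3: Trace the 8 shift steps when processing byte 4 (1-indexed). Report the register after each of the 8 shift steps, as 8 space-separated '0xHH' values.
After byte 1 (0xCB): reg=0x20
After byte 2 (0x14): reg=0x8C
After byte 3 (0xE5): reg=0x18
Register before byte 4: 0x18
After XOR with byte 0xCE: 0xD6

Answer: 0xAB 0x51 0xA2 0x43 0x86 0x0B 0x16 0x2C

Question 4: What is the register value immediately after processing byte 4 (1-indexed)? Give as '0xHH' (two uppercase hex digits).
Answer: 0x2C

Derivation:
After byte 1 (0xCB): reg=0x20
After byte 2 (0x14): reg=0x8C
After byte 3 (0xE5): reg=0x18
After byte 4 (0xCE): reg=0x2C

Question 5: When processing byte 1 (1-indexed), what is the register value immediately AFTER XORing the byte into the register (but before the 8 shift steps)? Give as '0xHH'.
Answer: 0x61

Derivation:
Register before byte 1: 0xAA
Byte 1: 0xCB
0xAA XOR 0xCB = 0x61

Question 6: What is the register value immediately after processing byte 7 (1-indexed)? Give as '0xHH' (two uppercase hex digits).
After byte 1 (0xCB): reg=0x20
After byte 2 (0x14): reg=0x8C
After byte 3 (0xE5): reg=0x18
After byte 4 (0xCE): reg=0x2C
After byte 5 (0xB6): reg=0xCF
After byte 6 (0xA6): reg=0x18
After byte 7 (0x35): reg=0xC3

Answer: 0xC3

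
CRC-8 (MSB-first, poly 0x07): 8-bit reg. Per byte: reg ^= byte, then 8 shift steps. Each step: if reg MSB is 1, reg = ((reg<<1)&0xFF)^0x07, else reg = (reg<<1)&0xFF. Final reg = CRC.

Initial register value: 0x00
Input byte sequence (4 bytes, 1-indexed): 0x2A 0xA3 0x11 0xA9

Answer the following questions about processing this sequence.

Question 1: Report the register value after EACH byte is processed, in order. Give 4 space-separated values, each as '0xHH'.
0xD6 0x4C 0x94 0xB3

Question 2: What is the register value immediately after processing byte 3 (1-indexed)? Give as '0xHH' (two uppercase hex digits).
Answer: 0x94

Derivation:
After byte 1 (0x2A): reg=0xD6
After byte 2 (0xA3): reg=0x4C
After byte 3 (0x11): reg=0x94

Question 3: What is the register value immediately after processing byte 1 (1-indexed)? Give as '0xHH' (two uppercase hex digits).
Answer: 0xD6

Derivation:
After byte 1 (0x2A): reg=0xD6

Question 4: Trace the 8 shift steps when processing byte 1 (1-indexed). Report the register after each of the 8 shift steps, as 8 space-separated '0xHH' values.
Answer: 0x54 0xA8 0x57 0xAE 0x5B 0xB6 0x6B 0xD6

Derivation:
Register before byte 1: 0x00
After XOR with byte 0x2A: 0x2A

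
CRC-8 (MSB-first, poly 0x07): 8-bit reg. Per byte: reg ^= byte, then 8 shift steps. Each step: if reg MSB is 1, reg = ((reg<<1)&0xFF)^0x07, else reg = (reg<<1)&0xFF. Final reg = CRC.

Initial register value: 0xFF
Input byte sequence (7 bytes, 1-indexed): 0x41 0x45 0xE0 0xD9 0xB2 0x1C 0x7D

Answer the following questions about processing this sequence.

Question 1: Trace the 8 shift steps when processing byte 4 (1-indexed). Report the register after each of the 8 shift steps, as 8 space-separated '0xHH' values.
Answer: 0x51 0xA2 0x43 0x86 0x0B 0x16 0x2C 0x58

Derivation:
After byte 1 (0x41): reg=0x33
After byte 2 (0x45): reg=0x45
After byte 3 (0xE0): reg=0x72
Register before byte 4: 0x72
After XOR with byte 0xD9: 0xAB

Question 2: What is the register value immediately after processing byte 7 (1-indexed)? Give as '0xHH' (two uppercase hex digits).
After byte 1 (0x41): reg=0x33
After byte 2 (0x45): reg=0x45
After byte 3 (0xE0): reg=0x72
After byte 4 (0xD9): reg=0x58
After byte 5 (0xB2): reg=0x98
After byte 6 (0x1C): reg=0x95
After byte 7 (0x7D): reg=0x96

Answer: 0x96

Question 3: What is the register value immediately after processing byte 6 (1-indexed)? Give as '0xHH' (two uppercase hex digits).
After byte 1 (0x41): reg=0x33
After byte 2 (0x45): reg=0x45
After byte 3 (0xE0): reg=0x72
After byte 4 (0xD9): reg=0x58
After byte 5 (0xB2): reg=0x98
After byte 6 (0x1C): reg=0x95

Answer: 0x95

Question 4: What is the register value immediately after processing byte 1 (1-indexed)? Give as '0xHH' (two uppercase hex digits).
Answer: 0x33

Derivation:
After byte 1 (0x41): reg=0x33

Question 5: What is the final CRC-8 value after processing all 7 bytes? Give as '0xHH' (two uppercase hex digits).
After byte 1 (0x41): reg=0x33
After byte 2 (0x45): reg=0x45
After byte 3 (0xE0): reg=0x72
After byte 4 (0xD9): reg=0x58
After byte 5 (0xB2): reg=0x98
After byte 6 (0x1C): reg=0x95
After byte 7 (0x7D): reg=0x96

Answer: 0x96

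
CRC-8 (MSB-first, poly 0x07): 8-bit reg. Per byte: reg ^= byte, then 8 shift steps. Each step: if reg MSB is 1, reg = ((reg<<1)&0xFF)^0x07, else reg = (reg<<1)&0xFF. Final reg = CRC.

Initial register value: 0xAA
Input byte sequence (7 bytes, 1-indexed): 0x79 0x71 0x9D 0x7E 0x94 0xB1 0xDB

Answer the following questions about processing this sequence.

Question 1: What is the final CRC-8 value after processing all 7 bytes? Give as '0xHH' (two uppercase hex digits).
After byte 1 (0x79): reg=0x37
After byte 2 (0x71): reg=0xD5
After byte 3 (0x9D): reg=0xFF
After byte 4 (0x7E): reg=0x8E
After byte 5 (0x94): reg=0x46
After byte 6 (0xB1): reg=0xCB
After byte 7 (0xDB): reg=0x70

Answer: 0x70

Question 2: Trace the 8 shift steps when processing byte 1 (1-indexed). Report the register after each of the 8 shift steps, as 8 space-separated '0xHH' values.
Register before byte 1: 0xAA
After XOR with byte 0x79: 0xD3

Answer: 0xA1 0x45 0x8A 0x13 0x26 0x4C 0x98 0x37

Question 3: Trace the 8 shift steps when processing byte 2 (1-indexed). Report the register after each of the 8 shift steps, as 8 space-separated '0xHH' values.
Answer: 0x8C 0x1F 0x3E 0x7C 0xF8 0xF7 0xE9 0xD5

Derivation:
After byte 1 (0x79): reg=0x37
Register before byte 2: 0x37
After XOR with byte 0x71: 0x46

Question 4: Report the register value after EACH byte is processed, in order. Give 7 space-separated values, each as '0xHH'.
0x37 0xD5 0xFF 0x8E 0x46 0xCB 0x70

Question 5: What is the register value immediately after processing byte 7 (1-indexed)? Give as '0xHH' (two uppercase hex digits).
After byte 1 (0x79): reg=0x37
After byte 2 (0x71): reg=0xD5
After byte 3 (0x9D): reg=0xFF
After byte 4 (0x7E): reg=0x8E
After byte 5 (0x94): reg=0x46
After byte 6 (0xB1): reg=0xCB
After byte 7 (0xDB): reg=0x70

Answer: 0x70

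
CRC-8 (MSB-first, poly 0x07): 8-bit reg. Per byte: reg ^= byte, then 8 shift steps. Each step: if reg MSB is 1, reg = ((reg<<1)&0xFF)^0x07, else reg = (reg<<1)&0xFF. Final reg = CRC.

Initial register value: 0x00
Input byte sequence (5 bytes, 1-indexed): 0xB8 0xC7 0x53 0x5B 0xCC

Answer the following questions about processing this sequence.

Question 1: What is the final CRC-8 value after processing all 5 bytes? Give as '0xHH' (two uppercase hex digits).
Answer: 0x78

Derivation:
After byte 1 (0xB8): reg=0x21
After byte 2 (0xC7): reg=0xBC
After byte 3 (0x53): reg=0x83
After byte 4 (0x5B): reg=0x06
After byte 5 (0xCC): reg=0x78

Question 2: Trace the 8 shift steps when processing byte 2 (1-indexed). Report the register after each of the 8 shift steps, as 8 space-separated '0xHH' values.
Answer: 0xCB 0x91 0x25 0x4A 0x94 0x2F 0x5E 0xBC

Derivation:
After byte 1 (0xB8): reg=0x21
Register before byte 2: 0x21
After XOR with byte 0xC7: 0xE6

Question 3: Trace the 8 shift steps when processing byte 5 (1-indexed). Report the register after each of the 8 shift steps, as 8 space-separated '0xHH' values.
After byte 1 (0xB8): reg=0x21
After byte 2 (0xC7): reg=0xBC
After byte 3 (0x53): reg=0x83
After byte 4 (0x5B): reg=0x06
Register before byte 5: 0x06
After XOR with byte 0xCC: 0xCA

Answer: 0x93 0x21 0x42 0x84 0x0F 0x1E 0x3C 0x78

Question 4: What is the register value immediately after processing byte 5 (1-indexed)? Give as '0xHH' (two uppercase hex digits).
After byte 1 (0xB8): reg=0x21
After byte 2 (0xC7): reg=0xBC
After byte 3 (0x53): reg=0x83
After byte 4 (0x5B): reg=0x06
After byte 5 (0xCC): reg=0x78

Answer: 0x78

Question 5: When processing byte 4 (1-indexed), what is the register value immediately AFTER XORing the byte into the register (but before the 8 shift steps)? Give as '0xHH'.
Answer: 0xD8

Derivation:
Register before byte 4: 0x83
Byte 4: 0x5B
0x83 XOR 0x5B = 0xD8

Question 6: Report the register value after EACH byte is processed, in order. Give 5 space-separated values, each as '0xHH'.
0x21 0xBC 0x83 0x06 0x78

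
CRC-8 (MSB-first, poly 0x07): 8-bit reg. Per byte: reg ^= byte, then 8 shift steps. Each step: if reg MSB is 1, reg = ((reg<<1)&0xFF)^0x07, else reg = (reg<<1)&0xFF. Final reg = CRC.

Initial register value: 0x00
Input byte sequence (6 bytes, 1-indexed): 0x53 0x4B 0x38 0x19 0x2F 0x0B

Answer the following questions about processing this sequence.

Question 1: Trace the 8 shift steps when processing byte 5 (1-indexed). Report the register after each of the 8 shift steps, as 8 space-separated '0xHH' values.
After byte 1 (0x53): reg=0xBE
After byte 2 (0x4B): reg=0xC5
After byte 3 (0x38): reg=0xFD
After byte 4 (0x19): reg=0xB2
Register before byte 5: 0xB2
After XOR with byte 0x2F: 0x9D

Answer: 0x3D 0x7A 0xF4 0xEF 0xD9 0xB5 0x6D 0xDA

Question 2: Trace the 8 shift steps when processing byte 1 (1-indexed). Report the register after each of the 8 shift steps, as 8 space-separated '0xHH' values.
Register before byte 1: 0x00
After XOR with byte 0x53: 0x53

Answer: 0xA6 0x4B 0x96 0x2B 0x56 0xAC 0x5F 0xBE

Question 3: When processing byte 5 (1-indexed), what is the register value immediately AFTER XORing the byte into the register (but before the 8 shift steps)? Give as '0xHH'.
Register before byte 5: 0xB2
Byte 5: 0x2F
0xB2 XOR 0x2F = 0x9D

Answer: 0x9D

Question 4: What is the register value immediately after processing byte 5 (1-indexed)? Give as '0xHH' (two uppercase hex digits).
Answer: 0xDA

Derivation:
After byte 1 (0x53): reg=0xBE
After byte 2 (0x4B): reg=0xC5
After byte 3 (0x38): reg=0xFD
After byte 4 (0x19): reg=0xB2
After byte 5 (0x2F): reg=0xDA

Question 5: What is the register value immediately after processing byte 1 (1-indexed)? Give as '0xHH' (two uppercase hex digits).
After byte 1 (0x53): reg=0xBE

Answer: 0xBE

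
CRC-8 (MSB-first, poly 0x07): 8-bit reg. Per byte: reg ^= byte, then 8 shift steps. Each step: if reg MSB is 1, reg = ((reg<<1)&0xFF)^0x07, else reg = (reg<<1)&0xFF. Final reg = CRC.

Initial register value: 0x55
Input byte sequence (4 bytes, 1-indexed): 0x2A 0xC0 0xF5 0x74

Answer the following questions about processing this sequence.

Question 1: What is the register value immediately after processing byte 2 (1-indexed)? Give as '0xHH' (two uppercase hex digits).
After byte 1 (0x2A): reg=0x7A
After byte 2 (0xC0): reg=0x2F

Answer: 0x2F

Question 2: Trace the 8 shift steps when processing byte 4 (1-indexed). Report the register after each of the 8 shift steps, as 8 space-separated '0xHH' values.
After byte 1 (0x2A): reg=0x7A
After byte 2 (0xC0): reg=0x2F
After byte 3 (0xF5): reg=0x08
Register before byte 4: 0x08
After XOR with byte 0x74: 0x7C

Answer: 0xF8 0xF7 0xE9 0xD5 0xAD 0x5D 0xBA 0x73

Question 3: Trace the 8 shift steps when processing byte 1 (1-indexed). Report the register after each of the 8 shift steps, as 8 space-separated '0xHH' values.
Answer: 0xFE 0xFB 0xF1 0xE5 0xCD 0x9D 0x3D 0x7A

Derivation:
Register before byte 1: 0x55
After XOR with byte 0x2A: 0x7F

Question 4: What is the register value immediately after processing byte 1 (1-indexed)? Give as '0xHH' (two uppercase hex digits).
Answer: 0x7A

Derivation:
After byte 1 (0x2A): reg=0x7A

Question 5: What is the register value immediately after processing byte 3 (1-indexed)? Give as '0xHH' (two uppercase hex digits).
After byte 1 (0x2A): reg=0x7A
After byte 2 (0xC0): reg=0x2F
After byte 3 (0xF5): reg=0x08

Answer: 0x08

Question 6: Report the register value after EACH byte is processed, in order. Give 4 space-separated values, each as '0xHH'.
0x7A 0x2F 0x08 0x73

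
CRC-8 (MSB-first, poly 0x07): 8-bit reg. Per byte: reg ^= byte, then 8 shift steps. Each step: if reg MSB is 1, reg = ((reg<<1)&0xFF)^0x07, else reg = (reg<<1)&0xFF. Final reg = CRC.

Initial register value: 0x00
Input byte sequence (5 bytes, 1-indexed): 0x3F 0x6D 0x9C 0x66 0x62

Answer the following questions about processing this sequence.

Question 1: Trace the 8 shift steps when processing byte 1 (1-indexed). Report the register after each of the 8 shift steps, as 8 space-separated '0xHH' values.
Register before byte 1: 0x00
After XOR with byte 0x3F: 0x3F

Answer: 0x7E 0xFC 0xFF 0xF9 0xF5 0xED 0xDD 0xBD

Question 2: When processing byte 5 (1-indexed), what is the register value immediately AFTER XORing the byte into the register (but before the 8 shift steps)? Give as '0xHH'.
Answer: 0x65

Derivation:
Register before byte 5: 0x07
Byte 5: 0x62
0x07 XOR 0x62 = 0x65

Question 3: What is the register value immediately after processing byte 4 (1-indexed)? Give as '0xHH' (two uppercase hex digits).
Answer: 0x07

Derivation:
After byte 1 (0x3F): reg=0xBD
After byte 2 (0x6D): reg=0x3E
After byte 3 (0x9C): reg=0x67
After byte 4 (0x66): reg=0x07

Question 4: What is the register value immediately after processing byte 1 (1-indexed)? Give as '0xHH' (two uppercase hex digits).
Answer: 0xBD

Derivation:
After byte 1 (0x3F): reg=0xBD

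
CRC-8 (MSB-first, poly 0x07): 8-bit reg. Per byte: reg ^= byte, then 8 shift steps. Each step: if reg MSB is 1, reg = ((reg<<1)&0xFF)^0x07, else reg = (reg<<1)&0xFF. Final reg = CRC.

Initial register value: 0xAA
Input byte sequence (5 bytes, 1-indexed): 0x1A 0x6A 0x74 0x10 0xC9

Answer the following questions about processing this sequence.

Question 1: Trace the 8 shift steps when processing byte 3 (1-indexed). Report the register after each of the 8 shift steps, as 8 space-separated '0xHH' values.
After byte 1 (0x1A): reg=0x19
After byte 2 (0x6A): reg=0x5E
Register before byte 3: 0x5E
After XOR with byte 0x74: 0x2A

Answer: 0x54 0xA8 0x57 0xAE 0x5B 0xB6 0x6B 0xD6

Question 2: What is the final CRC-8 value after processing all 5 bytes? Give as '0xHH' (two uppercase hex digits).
After byte 1 (0x1A): reg=0x19
After byte 2 (0x6A): reg=0x5E
After byte 3 (0x74): reg=0xD6
After byte 4 (0x10): reg=0x5C
After byte 5 (0xC9): reg=0xE2

Answer: 0xE2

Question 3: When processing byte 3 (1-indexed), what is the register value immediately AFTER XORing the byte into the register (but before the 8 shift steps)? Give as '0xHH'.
Register before byte 3: 0x5E
Byte 3: 0x74
0x5E XOR 0x74 = 0x2A

Answer: 0x2A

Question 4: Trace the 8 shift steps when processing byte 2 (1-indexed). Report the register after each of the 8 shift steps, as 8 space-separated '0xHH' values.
Answer: 0xE6 0xCB 0x91 0x25 0x4A 0x94 0x2F 0x5E

Derivation:
After byte 1 (0x1A): reg=0x19
Register before byte 2: 0x19
After XOR with byte 0x6A: 0x73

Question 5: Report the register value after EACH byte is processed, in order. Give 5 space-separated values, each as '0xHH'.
0x19 0x5E 0xD6 0x5C 0xE2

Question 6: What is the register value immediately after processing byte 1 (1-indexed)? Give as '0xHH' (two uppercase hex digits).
After byte 1 (0x1A): reg=0x19

Answer: 0x19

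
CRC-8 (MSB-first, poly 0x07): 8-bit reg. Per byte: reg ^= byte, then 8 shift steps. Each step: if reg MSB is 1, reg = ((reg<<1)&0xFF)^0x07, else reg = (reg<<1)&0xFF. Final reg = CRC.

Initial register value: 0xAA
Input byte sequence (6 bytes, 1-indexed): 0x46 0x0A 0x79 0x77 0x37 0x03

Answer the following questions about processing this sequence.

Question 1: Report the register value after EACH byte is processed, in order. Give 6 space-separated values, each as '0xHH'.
0x8A 0x89 0xDE 0x56 0x20 0xE9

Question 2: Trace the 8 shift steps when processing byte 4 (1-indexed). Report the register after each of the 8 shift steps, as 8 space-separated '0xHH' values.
After byte 1 (0x46): reg=0x8A
After byte 2 (0x0A): reg=0x89
After byte 3 (0x79): reg=0xDE
Register before byte 4: 0xDE
After XOR with byte 0x77: 0xA9

Answer: 0x55 0xAA 0x53 0xA6 0x4B 0x96 0x2B 0x56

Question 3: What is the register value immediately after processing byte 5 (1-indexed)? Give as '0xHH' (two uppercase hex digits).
After byte 1 (0x46): reg=0x8A
After byte 2 (0x0A): reg=0x89
After byte 3 (0x79): reg=0xDE
After byte 4 (0x77): reg=0x56
After byte 5 (0x37): reg=0x20

Answer: 0x20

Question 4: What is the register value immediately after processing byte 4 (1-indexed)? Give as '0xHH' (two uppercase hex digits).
Answer: 0x56

Derivation:
After byte 1 (0x46): reg=0x8A
After byte 2 (0x0A): reg=0x89
After byte 3 (0x79): reg=0xDE
After byte 4 (0x77): reg=0x56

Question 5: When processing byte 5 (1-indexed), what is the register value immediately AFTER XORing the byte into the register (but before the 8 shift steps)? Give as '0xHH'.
Register before byte 5: 0x56
Byte 5: 0x37
0x56 XOR 0x37 = 0x61

Answer: 0x61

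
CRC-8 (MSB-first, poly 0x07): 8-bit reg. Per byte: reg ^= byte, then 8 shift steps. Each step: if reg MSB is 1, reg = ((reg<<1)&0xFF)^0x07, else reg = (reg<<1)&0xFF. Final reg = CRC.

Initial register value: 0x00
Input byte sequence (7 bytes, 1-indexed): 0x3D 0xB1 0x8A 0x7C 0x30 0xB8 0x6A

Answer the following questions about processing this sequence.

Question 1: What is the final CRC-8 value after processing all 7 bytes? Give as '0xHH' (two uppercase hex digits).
Answer: 0xD5

Derivation:
After byte 1 (0x3D): reg=0xB3
After byte 2 (0xB1): reg=0x0E
After byte 3 (0x8A): reg=0x95
After byte 4 (0x7C): reg=0x91
After byte 5 (0x30): reg=0x6E
After byte 6 (0xB8): reg=0x2C
After byte 7 (0x6A): reg=0xD5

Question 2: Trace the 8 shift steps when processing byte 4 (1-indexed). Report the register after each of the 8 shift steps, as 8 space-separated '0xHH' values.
Answer: 0xD5 0xAD 0x5D 0xBA 0x73 0xE6 0xCB 0x91

Derivation:
After byte 1 (0x3D): reg=0xB3
After byte 2 (0xB1): reg=0x0E
After byte 3 (0x8A): reg=0x95
Register before byte 4: 0x95
After XOR with byte 0x7C: 0xE9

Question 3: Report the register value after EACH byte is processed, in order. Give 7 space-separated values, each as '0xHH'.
0xB3 0x0E 0x95 0x91 0x6E 0x2C 0xD5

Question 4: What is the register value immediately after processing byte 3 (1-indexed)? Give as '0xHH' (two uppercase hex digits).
After byte 1 (0x3D): reg=0xB3
After byte 2 (0xB1): reg=0x0E
After byte 3 (0x8A): reg=0x95

Answer: 0x95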